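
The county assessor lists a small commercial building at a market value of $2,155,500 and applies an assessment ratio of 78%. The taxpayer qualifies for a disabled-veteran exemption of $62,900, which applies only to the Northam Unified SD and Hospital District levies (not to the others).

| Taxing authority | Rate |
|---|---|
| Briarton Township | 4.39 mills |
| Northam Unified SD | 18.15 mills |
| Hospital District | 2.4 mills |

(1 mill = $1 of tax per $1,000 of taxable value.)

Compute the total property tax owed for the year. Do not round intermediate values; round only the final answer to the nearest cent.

$40,638.78

Assessed value = $2,155,500 × 0.78 = $1,681,290
Briarton Township: $1,681,290 × 0.00439 = $7,380.8631
Northam Unified SD: ($1,681,290 − $62,900) × 0.01815 = $1,618,390 × 0.01815 = $29,373.7785
Hospital District: ($1,681,290 − $62,900) × 0.0024 = $1,618,390 × 0.0024 = $3,884.136
Total = $40,638.7776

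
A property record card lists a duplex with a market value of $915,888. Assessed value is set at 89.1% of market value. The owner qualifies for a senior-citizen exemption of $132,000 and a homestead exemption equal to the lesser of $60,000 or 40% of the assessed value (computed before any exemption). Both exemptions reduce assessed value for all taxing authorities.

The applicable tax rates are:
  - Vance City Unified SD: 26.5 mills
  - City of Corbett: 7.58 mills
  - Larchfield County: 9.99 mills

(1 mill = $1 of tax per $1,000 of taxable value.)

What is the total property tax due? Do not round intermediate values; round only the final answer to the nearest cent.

Assessed value = $915,888 × 0.891 = $816,056.208
Homestead exemption = min($60,000, 40% × $816,056.208) = min($60,000, $326,422.4832) = $60,000 (dollar cap binds)
Taxable value = $816,056.208 − $132,000 − $60,000 = $624,056.208
Vance City Unified SD: $624,056.208 × 0.0265 = $16,537.489512
City of Corbett: $624,056.208 × 0.00758 = $4,730.34605664
Larchfield County: $624,056.208 × 0.00999 = $6,234.32151792
Total = $27,502.15708656

$27,502.16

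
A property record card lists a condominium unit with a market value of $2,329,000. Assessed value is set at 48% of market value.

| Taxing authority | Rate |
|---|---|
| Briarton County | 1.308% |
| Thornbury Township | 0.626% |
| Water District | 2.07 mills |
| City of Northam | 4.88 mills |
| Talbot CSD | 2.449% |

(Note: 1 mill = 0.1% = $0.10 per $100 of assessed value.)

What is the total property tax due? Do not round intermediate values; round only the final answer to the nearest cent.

Assessed value = $2,329,000 × 0.48 = $1,117,920
Briarton County: $1,117,920 × 0.01308 = $14,622.3936
Thornbury Township: $1,117,920 × 0.00626 = $6,998.1792
Water District: $1,117,920 × 0.00207 = $2,314.0944
City of Northam: $1,117,920 × 0.00488 = $5,455.4496
Talbot CSD: $1,117,920 × 0.02449 = $27,377.8608
Total = $56,767.9776

$56,767.98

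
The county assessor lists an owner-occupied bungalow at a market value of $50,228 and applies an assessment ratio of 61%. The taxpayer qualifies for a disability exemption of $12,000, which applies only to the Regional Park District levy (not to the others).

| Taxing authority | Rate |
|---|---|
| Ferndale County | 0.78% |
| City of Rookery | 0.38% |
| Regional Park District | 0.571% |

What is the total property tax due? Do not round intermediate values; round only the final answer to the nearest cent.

Assessed value = $50,228 × 0.61 = $30,639.08
Ferndale County: $30,639.08 × 0.0078 = $238.984824
City of Rookery: $30,639.08 × 0.0038 = $116.428504
Regional Park District: ($30,639.08 − $12,000) × 0.00571 = $18,639.08 × 0.00571 = $106.4291468
Total = $461.8424748

$461.84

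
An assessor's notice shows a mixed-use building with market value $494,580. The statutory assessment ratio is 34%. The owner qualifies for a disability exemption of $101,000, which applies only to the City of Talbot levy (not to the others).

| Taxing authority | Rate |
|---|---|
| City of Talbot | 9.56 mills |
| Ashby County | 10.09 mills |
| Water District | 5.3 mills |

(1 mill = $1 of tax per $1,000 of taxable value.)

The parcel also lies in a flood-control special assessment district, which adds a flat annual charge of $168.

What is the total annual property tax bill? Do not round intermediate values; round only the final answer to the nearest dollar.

Assessed value = $494,580 × 0.34 = $168,157.2
City of Talbot: ($168,157.2 − $101,000) × 0.00956 = $67,157.2 × 0.00956 = $642.022832
Ashby County: $168,157.2 × 0.01009 = $1,696.706148
Water District: $168,157.2 × 0.0053 = $891.23316
Levies subtotal = $3,229.96214
Total = $3,229.96214 + $168 = $3,397.96214

$3,398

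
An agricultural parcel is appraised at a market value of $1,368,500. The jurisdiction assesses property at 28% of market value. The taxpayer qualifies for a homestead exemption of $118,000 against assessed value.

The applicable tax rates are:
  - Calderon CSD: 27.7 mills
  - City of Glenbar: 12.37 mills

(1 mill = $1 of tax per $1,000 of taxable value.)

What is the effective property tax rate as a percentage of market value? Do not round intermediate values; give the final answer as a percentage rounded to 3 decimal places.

Assessed value = $1,368,500 × 0.28 = $383,180
Taxable value = $383,180 − $118,000 = $265,180
Calderon CSD: $265,180 × 0.0277 = $7,345.486
City of Glenbar: $265,180 × 0.01237 = $3,280.2766
Total tax = $10,625.7626
Effective rate = $10,625.7626 ÷ $1,368,500 = 0.776% of market value

0.776%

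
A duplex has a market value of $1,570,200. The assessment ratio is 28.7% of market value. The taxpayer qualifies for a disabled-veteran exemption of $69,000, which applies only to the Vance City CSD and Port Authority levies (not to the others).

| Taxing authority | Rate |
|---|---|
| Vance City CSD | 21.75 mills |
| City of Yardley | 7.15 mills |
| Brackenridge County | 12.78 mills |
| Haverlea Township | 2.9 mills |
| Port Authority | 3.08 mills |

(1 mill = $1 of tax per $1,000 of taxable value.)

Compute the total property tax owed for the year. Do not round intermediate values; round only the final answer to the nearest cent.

$19,764.59

Assessed value = $1,570,200 × 0.287 = $450,647.4
Vance City CSD: ($450,647.4 − $69,000) × 0.02175 = $381,647.4 × 0.02175 = $8,300.83095
City of Yardley: $450,647.4 × 0.00715 = $3,222.12891
Brackenridge County: $450,647.4 × 0.01278 = $5,759.273772
Haverlea Township: $450,647.4 × 0.0029 = $1,306.87746
Port Authority: ($450,647.4 − $69,000) × 0.00308 = $381,647.4 × 0.00308 = $1,175.473992
Total = $19,764.585084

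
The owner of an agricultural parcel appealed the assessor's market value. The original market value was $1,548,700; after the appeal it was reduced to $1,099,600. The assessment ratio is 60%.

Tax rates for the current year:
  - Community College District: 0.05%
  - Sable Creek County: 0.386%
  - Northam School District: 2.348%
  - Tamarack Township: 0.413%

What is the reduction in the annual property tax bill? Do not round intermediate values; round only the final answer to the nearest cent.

Old assessed value = $1,548,700 × 0.6 = $929,220
New assessed value = $1,099,600 × 0.6 = $659,760
Combined rate = 0.0005 + 0.00386 + 0.02348 + 0.00413 = 0.03197
Old tax = $929,220 × 0.03197 = $29,707.1634
New tax = $659,760 × 0.03197 = $21,092.5272
Reduction = $29,707.1634 − $21,092.5272 = $8,614.6362

$8,614.64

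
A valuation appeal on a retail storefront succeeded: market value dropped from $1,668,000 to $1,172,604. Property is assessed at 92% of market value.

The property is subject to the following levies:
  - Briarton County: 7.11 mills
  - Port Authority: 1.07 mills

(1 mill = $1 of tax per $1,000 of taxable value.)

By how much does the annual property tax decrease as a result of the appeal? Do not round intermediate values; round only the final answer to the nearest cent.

$3,728.15

Old assessed value = $1,668,000 × 0.92 = $1,534,560
New assessed value = $1,172,604 × 0.92 = $1,078,795.68
Combined rate = 0.00711 + 0.00107 = 0.00818
Old tax = $1,534,560 × 0.00818 = $12,552.7008
New tax = $1,078,795.68 × 0.00818 = $8,824.5486624
Reduction = $12,552.7008 − $8,824.5486624 = $3,728.1521376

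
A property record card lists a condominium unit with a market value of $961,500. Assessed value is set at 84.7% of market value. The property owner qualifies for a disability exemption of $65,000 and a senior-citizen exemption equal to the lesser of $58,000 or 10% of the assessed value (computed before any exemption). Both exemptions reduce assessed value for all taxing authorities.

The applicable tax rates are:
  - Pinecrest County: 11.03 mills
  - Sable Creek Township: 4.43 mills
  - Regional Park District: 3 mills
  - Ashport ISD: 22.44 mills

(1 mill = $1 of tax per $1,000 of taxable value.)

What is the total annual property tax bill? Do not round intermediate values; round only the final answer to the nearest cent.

$28,277.87

Assessed value = $961,500 × 0.847 = $814,390.5
Senior-citizen exemption = min($58,000, 10% × $814,390.5) = min($58,000, $81,439.05) = $58,000 (dollar cap binds)
Taxable value = $814,390.5 − $65,000 − $58,000 = $691,390.5
Pinecrest County: $691,390.5 × 0.01103 = $7,626.037215
Sable Creek Township: $691,390.5 × 0.00443 = $3,062.859915
Regional Park District: $691,390.5 × 0.003 = $2,074.1715
Ashport ISD: $691,390.5 × 0.02244 = $15,514.80282
Total = $28,277.87145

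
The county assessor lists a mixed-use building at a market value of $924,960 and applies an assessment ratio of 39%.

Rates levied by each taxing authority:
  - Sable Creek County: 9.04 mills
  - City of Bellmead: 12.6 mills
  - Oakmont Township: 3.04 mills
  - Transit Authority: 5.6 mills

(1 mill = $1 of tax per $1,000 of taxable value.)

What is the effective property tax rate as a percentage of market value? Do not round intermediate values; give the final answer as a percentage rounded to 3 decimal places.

1.181%

Assessed value = $924,960 × 0.39 = $360,734.4
Sable Creek County: $360,734.4 × 0.00904 = $3,261.038976
City of Bellmead: $360,734.4 × 0.0126 = $4,545.25344
Oakmont Township: $360,734.4 × 0.00304 = $1,096.632576
Transit Authority: $360,734.4 × 0.0056 = $2,020.11264
Total tax = $10,923.037632
Effective rate = $10,923.037632 ÷ $924,960 = 1.181% of market value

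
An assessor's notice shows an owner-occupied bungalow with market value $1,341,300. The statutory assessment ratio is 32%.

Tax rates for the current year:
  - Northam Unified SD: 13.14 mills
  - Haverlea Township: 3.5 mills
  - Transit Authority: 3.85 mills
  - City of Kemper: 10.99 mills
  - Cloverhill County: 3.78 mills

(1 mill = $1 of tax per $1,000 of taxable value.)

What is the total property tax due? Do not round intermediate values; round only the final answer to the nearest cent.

$15,134.16

Assessed value = $1,341,300 × 0.32 = $429,216
Northam Unified SD: $429,216 × 0.01314 = $5,639.89824
Haverlea Township: $429,216 × 0.0035 = $1,502.256
Transit Authority: $429,216 × 0.00385 = $1,652.4816
City of Kemper: $429,216 × 0.01099 = $4,717.08384
Cloverhill County: $429,216 × 0.00378 = $1,622.43648
Total = $5,639.89824 + $1,502.256 + $1,652.4816 + $4,717.08384 + $1,622.43648 = $15,134.15616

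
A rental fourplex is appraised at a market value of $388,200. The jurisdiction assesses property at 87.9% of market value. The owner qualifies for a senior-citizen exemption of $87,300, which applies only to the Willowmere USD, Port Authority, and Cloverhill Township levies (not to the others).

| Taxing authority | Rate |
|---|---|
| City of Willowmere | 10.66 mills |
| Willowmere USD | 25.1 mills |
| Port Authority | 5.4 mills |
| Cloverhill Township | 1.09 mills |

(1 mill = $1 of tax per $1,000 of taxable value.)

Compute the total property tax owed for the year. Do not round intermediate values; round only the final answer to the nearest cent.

Assessed value = $388,200 × 0.879 = $341,227.8
City of Willowmere: $341,227.8 × 0.01066 = $3,637.488348
Willowmere USD: ($341,227.8 − $87,300) × 0.0251 = $253,927.8 × 0.0251 = $6,373.58778
Port Authority: ($341,227.8 − $87,300) × 0.0054 = $253,927.8 × 0.0054 = $1,371.21012
Cloverhill Township: ($341,227.8 − $87,300) × 0.00109 = $253,927.8 × 0.00109 = $276.781302
Total = $11,659.06755

$11,659.07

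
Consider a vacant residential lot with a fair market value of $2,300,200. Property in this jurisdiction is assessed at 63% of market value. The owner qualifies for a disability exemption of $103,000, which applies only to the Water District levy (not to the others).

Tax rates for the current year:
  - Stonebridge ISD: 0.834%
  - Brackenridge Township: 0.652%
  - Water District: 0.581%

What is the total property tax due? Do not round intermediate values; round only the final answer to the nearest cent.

Assessed value = $2,300,200 × 0.63 = $1,449,126
Stonebridge ISD: $1,449,126 × 0.00834 = $12,085.71084
Brackenridge Township: $1,449,126 × 0.00652 = $9,448.30152
Water District: ($1,449,126 − $103,000) × 0.00581 = $1,346,126 × 0.00581 = $7,820.99206
Total = $29,355.00442

$29,355.00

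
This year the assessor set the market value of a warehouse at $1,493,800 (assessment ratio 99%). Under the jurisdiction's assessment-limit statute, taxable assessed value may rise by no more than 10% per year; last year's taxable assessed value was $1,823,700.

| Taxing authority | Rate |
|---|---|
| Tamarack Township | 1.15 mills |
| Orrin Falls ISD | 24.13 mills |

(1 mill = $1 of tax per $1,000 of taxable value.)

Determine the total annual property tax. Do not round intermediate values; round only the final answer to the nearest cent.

Uncapped assessed value = $1,493,800 × 0.99 = $1,478,862
Cap limit = $1,823,700 × 1.1 = $2,006,070
Taxable assessed value = min($1,478,862, $2,006,070) = $1,478,862 (cap does not bind)
Tamarack Township: $1,478,862 × 0.00115 = $1,700.6913
Orrin Falls ISD: $1,478,862 × 0.02413 = $35,684.94006
Total = $37,385.63136

$37,385.63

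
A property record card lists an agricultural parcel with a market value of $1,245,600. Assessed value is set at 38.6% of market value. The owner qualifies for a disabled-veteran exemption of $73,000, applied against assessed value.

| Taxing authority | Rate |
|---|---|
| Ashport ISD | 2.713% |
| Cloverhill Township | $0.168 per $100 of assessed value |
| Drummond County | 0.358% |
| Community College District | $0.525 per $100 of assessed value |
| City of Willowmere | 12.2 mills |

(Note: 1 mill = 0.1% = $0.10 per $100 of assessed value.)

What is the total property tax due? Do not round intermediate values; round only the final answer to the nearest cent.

Assessed value = $1,245,600 × 0.386 = $480,801.6
Taxable value = $480,801.6 − $73,000 = $407,801.6
Ashport ISD: $407,801.6 × 0.02713 = $11,063.657408
Cloverhill Township: $407,801.6 × 0.00168 = $685.106688
Drummond County: $407,801.6 × 0.00358 = $1,459.929728
Community College District: $407,801.6 × 0.00525 = $2,140.9584
City of Willowmere: $407,801.6 × 0.0122 = $4,975.17952
Total = $20,324.831744

$20,324.83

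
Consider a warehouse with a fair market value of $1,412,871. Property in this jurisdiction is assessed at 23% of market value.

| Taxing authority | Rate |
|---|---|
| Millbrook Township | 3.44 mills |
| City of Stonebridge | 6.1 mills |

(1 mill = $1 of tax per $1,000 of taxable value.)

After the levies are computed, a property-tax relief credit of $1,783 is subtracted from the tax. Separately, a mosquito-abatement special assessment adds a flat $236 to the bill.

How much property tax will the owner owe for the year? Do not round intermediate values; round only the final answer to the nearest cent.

$1,553.12

Assessed value = $1,412,871 × 0.23 = $324,960.33
Millbrook Township: $324,960.33 × 0.00344 = $1,117.8635352
City of Stonebridge: $324,960.33 × 0.0061 = $1,982.258013
Levies subtotal = $3,100.1215482
After credit = $3,100.1215482 − $1,783 = $1,317.1215482
Total = $1,317.1215482 + $236 = $1,553.1215482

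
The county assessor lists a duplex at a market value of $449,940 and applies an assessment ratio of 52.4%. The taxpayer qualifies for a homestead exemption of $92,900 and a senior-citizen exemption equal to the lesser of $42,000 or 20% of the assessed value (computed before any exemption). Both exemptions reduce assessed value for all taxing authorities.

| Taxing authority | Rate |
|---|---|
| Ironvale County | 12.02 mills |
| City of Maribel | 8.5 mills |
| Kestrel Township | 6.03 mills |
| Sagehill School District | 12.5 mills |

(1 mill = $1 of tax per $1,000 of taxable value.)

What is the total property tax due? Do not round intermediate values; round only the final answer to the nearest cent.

Assessed value = $449,940 × 0.524 = $235,768.56
Senior-citizen exemption = min($42,000, 20% × $235,768.56) = min($42,000, $47,153.712) = $42,000 (dollar cap binds)
Taxable value = $235,768.56 − $92,900 − $42,000 = $100,868.56
Ironvale County: $100,868.56 × 0.01202 = $1,212.4400912
City of Maribel: $100,868.56 × 0.0085 = $857.38276
Kestrel Township: $100,868.56 × 0.00603 = $608.2374168
Sagehill School District: $100,868.56 × 0.0125 = $1,260.857
Total = $3,938.917268

$3,938.92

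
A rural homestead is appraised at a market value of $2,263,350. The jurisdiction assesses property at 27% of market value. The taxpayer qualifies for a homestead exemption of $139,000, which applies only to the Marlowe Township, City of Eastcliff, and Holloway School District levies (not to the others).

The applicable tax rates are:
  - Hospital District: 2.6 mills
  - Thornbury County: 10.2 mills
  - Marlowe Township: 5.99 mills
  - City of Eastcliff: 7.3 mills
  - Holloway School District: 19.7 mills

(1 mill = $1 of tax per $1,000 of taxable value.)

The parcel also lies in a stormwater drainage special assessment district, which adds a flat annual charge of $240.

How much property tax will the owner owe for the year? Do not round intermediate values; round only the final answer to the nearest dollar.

Assessed value = $2,263,350 × 0.27 = $611,104.5
Hospital District: $611,104.5 × 0.0026 = $1,588.8717
Thornbury County: $611,104.5 × 0.0102 = $6,233.2659
Marlowe Township: ($611,104.5 − $139,000) × 0.00599 = $472,104.5 × 0.00599 = $2,827.905955
City of Eastcliff: ($611,104.5 − $139,000) × 0.0073 = $472,104.5 × 0.0073 = $3,446.36285
Holloway School District: ($611,104.5 − $139,000) × 0.0197 = $472,104.5 × 0.0197 = $9,300.45865
Levies subtotal = $23,396.865055
Total = $23,396.865055 + $240 = $23,636.865055

$23,637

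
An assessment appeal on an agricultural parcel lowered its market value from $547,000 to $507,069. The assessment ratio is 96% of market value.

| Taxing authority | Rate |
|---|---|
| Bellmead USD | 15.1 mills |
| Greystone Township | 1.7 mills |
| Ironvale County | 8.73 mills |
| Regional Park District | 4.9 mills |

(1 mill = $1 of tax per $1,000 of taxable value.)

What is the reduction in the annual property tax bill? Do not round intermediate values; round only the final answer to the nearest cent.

$1,166.50

Old assessed value = $547,000 × 0.96 = $525,120
New assessed value = $507,069 × 0.96 = $486,786.24
Combined rate = 0.0151 + 0.0017 + 0.00873 + 0.0049 = 0.03043
Old tax = $525,120 × 0.03043 = $15,979.4016
New tax = $486,786.24 × 0.03043 = $14,812.9052832
Reduction = $15,979.4016 − $14,812.9052832 = $1,166.4963168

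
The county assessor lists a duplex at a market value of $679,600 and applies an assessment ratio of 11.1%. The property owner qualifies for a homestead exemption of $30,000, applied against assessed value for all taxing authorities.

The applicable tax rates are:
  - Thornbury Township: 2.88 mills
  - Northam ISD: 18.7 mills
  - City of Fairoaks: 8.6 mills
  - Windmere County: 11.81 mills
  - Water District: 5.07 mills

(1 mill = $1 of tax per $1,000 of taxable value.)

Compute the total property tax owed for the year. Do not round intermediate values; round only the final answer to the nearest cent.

$2,138.20

Assessed value = $679,600 × 0.111 = $75,435.6
Taxable value = $75,435.6 − $30,000 = $45,435.6
Thornbury Township: $45,435.6 × 0.00288 = $130.854528
Northam ISD: $45,435.6 × 0.0187 = $849.64572
City of Fairoaks: $45,435.6 × 0.0086 = $390.74616
Windmere County: $45,435.6 × 0.01181 = $536.594436
Water District: $45,435.6 × 0.00507 = $230.358492
Total = $130.854528 + $849.64572 + $390.74616 + $536.594436 + $230.358492 = $2,138.199336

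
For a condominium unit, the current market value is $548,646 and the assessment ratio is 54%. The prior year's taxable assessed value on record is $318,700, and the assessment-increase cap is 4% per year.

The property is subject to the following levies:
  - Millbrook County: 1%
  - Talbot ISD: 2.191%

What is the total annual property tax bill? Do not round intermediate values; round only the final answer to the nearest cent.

Uncapped assessed value = $548,646 × 0.54 = $296,268.84
Cap limit = $318,700 × 1.04 = $331,448
Taxable assessed value = min($296,268.84, $331,448) = $296,268.84 (cap does not bind)
Millbrook County: $296,268.84 × 0.01 = $2,962.6884
Talbot ISD: $296,268.84 × 0.02191 = $6,491.2502844
Total = $9,453.9386844

$9,453.94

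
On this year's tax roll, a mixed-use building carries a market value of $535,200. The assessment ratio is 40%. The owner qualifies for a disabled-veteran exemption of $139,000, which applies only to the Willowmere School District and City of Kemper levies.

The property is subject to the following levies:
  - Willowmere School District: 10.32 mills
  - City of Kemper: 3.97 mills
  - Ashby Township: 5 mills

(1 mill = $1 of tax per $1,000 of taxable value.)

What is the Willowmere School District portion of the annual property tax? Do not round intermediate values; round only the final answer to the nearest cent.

Assessed value = $535,200 × 0.4 = $214,080
Willowmere School District taxable value = $214,080 − $139,000 = $75,080
Willowmere School District levy = $75,080 × 0.01032 = $774.8256

$774.83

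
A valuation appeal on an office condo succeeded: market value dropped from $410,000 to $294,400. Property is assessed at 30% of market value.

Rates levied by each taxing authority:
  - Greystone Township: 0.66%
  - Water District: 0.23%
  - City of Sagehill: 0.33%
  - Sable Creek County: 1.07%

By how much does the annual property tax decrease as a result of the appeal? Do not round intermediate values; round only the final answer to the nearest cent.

Old assessed value = $410,000 × 0.3 = $123,000
New assessed value = $294,400 × 0.3 = $88,320
Combined rate = 0.0066 + 0.0023 + 0.0033 + 0.0107 = 0.0229
Old tax = $123,000 × 0.0229 = $2,816.7
New tax = $88,320 × 0.0229 = $2,022.528
Reduction = $2,816.7 − $2,022.528 = $794.172

$794.17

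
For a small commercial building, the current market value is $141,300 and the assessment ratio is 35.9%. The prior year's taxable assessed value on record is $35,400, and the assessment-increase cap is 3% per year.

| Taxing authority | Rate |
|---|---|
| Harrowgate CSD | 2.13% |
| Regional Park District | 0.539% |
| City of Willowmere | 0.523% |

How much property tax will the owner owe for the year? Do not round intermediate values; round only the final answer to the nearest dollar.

$1,164

Uncapped assessed value = $141,300 × 0.359 = $50,726.7
Cap limit = $35,400 × 1.03 = $36,462
Taxable assessed value = min($50,726.7, $36,462) = $36,462 (cap binds)
Harrowgate CSD: $36,462 × 0.0213 = $776.6406
Regional Park District: $36,462 × 0.00539 = $196.53018
City of Willowmere: $36,462 × 0.00523 = $190.69626
Total = $1,163.86704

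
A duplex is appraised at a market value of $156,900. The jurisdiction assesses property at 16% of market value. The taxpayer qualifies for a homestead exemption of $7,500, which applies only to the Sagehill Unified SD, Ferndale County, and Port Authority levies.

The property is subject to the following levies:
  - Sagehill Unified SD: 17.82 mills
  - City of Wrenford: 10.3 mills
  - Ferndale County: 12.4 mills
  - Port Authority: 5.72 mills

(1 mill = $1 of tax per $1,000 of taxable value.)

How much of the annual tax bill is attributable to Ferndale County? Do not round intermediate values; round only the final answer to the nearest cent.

$218.29

Assessed value = $156,900 × 0.16 = $25,104
Ferndale County taxable value = $25,104 − $7,500 = $17,604
Ferndale County levy = $17,604 × 0.0124 = $218.2896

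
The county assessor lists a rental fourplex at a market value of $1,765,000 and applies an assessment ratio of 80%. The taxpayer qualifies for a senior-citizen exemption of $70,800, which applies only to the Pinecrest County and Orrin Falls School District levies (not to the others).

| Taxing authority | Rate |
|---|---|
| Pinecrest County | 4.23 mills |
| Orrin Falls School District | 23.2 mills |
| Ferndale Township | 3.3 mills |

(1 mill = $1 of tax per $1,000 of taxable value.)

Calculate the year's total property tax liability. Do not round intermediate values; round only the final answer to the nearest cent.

Assessed value = $1,765,000 × 0.8 = $1,412,000
Pinecrest County: ($1,412,000 − $70,800) × 0.00423 = $1,341,200 × 0.00423 = $5,673.276
Orrin Falls School District: ($1,412,000 − $70,800) × 0.0232 = $1,341,200 × 0.0232 = $31,115.84
Ferndale Township: $1,412,000 × 0.0033 = $4,659.6
Total = $41,448.716

$41,448.72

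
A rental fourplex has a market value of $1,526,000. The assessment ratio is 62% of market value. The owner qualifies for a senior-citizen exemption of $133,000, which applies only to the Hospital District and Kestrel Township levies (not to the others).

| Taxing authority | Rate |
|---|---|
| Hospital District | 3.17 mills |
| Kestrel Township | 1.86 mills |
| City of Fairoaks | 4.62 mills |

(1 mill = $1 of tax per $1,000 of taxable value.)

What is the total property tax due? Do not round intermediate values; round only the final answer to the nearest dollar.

$8,461

Assessed value = $1,526,000 × 0.62 = $946,120
Hospital District: ($946,120 − $133,000) × 0.00317 = $813,120 × 0.00317 = $2,577.5904
Kestrel Township: ($946,120 − $133,000) × 0.00186 = $813,120 × 0.00186 = $1,512.4032
City of Fairoaks: $946,120 × 0.00462 = $4,371.0744
Total = $8,461.068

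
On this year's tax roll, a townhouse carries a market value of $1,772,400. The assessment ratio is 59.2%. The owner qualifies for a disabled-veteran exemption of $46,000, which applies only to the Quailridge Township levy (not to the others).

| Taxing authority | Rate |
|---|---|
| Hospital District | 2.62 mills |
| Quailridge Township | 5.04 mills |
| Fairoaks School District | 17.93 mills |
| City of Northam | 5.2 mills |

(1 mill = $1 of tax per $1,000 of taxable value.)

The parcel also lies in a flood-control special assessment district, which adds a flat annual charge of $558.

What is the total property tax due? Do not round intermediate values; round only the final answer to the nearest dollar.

$32,633

Assessed value = $1,772,400 × 0.592 = $1,049,260.8
Hospital District: $1,049,260.8 × 0.00262 = $2,749.063296
Quailridge Township: ($1,049,260.8 − $46,000) × 0.00504 = $1,003,260.8 × 0.00504 = $5,056.434432
Fairoaks School District: $1,049,260.8 × 0.01793 = $18,813.246144
City of Northam: $1,049,260.8 × 0.0052 = $5,456.15616
Levies subtotal = $32,074.900032
Total = $32,074.900032 + $558 = $32,632.900032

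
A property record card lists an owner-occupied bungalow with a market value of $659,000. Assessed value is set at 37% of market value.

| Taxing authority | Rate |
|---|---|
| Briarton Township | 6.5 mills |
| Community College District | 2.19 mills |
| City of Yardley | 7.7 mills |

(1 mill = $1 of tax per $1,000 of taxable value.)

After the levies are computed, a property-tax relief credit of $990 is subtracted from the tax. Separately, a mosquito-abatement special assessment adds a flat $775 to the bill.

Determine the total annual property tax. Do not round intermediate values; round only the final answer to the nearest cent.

Assessed value = $659,000 × 0.37 = $243,830
Briarton Township: $243,830 × 0.0065 = $1,584.895
Community College District: $243,830 × 0.00219 = $533.9877
City of Yardley: $243,830 × 0.0077 = $1,877.491
Levies subtotal = $3,996.3737
After credit = $3,996.3737 − $990 = $3,006.3737
Total = $3,006.3737 + $775 = $3,781.3737

$3,781.37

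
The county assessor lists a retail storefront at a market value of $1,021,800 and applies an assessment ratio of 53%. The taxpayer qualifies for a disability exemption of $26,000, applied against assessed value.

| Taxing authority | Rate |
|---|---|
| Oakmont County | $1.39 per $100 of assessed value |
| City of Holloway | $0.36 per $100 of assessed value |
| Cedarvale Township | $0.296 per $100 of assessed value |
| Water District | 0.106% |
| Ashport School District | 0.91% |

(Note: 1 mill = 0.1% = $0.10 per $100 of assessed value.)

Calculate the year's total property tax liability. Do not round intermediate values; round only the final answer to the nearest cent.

Assessed value = $1,021,800 × 0.53 = $541,554
Taxable value = $541,554 − $26,000 = $515,554
Oakmont County: $515,554 × 0.0139 = $7,166.2006
City of Holloway: $515,554 × 0.0036 = $1,855.9944
Cedarvale Township: $515,554 × 0.00296 = $1,526.03984
Water District: $515,554 × 0.00106 = $546.48724
Ashport School District: $515,554 × 0.0091 = $4,691.5414
Total = $15,786.26348

$15,786.26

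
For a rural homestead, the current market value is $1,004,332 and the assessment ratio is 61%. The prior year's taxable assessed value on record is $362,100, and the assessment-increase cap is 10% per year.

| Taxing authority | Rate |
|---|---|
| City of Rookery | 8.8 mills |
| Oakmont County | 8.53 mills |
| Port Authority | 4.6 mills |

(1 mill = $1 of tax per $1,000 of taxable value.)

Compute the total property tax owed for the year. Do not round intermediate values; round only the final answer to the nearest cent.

$8,734.94

Uncapped assessed value = $1,004,332 × 0.61 = $612,642.52
Cap limit = $362,100 × 1.1 = $398,310
Taxable assessed value = min($612,642.52, $398,310) = $398,310 (cap binds)
City of Rookery: $398,310 × 0.0088 = $3,505.128
Oakmont County: $398,310 × 0.00853 = $3,397.5843
Port Authority: $398,310 × 0.0046 = $1,832.226
Total = $8,734.9383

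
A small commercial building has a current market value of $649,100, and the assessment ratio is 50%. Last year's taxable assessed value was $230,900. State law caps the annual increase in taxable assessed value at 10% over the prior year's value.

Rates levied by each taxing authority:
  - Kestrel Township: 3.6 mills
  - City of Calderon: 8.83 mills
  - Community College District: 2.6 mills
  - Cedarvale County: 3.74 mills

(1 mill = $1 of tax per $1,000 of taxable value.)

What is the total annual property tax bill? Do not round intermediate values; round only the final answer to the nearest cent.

Uncapped assessed value = $649,100 × 0.5 = $324,550
Cap limit = $230,900 × 1.1 = $253,990
Taxable assessed value = min($324,550, $253,990) = $253,990 (cap binds)
Kestrel Township: $253,990 × 0.0036 = $914.364
City of Calderon: $253,990 × 0.00883 = $2,242.7317
Community College District: $253,990 × 0.0026 = $660.374
Cedarvale County: $253,990 × 0.00374 = $949.9226
Total = $4,767.3923

$4,767.39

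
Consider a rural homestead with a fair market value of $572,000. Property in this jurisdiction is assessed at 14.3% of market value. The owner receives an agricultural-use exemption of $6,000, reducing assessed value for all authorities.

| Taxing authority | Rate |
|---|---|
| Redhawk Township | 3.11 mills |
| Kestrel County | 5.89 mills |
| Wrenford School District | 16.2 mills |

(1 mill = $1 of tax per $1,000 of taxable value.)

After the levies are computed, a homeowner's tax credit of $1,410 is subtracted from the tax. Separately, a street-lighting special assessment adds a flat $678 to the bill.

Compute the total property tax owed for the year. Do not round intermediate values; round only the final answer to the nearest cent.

$1,178.06

Assessed value = $572,000 × 0.143 = $81,796
Taxable value = $81,796 − $6,000 = $75,796
Redhawk Township: $75,796 × 0.00311 = $235.72556
Kestrel County: $75,796 × 0.00589 = $446.43844
Wrenford School District: $75,796 × 0.0162 = $1,227.8952
Levies subtotal = $1,910.0592
After credit = $1,910.0592 − $1,410 = $500.0592
Total = $500.0592 + $678 = $1,178.0592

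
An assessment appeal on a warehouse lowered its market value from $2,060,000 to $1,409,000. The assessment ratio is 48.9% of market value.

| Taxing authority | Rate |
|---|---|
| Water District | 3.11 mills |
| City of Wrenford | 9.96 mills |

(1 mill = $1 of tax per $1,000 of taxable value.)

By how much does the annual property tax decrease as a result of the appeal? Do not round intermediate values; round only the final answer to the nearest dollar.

Old assessed value = $2,060,000 × 0.489 = $1,007,340
New assessed value = $1,409,000 × 0.489 = $689,001
Combined rate = 0.00311 + 0.00996 = 0.01307
Old tax = $1,007,340 × 0.01307 = $13,165.9338
New tax = $689,001 × 0.01307 = $9,005.24307
Reduction = $13,165.9338 − $9,005.24307 = $4,160.69073

$4,161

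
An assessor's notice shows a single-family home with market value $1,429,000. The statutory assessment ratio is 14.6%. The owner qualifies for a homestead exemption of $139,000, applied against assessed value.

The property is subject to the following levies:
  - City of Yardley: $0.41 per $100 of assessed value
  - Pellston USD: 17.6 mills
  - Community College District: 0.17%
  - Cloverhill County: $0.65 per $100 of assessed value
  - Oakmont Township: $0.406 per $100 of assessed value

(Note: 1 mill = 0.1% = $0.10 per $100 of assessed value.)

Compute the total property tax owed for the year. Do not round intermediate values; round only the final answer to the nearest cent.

Assessed value = $1,429,000 × 0.146 = $208,634
Taxable value = $208,634 − $139,000 = $69,634
City of Yardley: $69,634 × 0.0041 = $285.4994
Pellston USD: $69,634 × 0.0176 = $1,225.5584
Community College District: $69,634 × 0.0017 = $118.3778
Cloverhill County: $69,634 × 0.0065 = $452.621
Oakmont Township: $69,634 × 0.00406 = $282.71404
Total = $2,364.77064

$2,364.77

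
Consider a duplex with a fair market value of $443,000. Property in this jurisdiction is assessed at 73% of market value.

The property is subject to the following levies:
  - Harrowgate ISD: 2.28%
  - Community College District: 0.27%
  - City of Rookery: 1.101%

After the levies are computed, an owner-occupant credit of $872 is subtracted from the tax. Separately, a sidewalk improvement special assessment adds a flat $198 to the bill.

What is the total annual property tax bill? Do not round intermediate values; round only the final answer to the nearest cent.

Assessed value = $443,000 × 0.73 = $323,390
Harrowgate ISD: $323,390 × 0.0228 = $7,373.292
Community College District: $323,390 × 0.0027 = $873.153
City of Rookery: $323,390 × 0.01101 = $3,560.5239
Levies subtotal = $11,806.9689
After credit = $11,806.9689 − $872 = $10,934.9689
Total = $10,934.9689 + $198 = $11,132.9689

$11,132.97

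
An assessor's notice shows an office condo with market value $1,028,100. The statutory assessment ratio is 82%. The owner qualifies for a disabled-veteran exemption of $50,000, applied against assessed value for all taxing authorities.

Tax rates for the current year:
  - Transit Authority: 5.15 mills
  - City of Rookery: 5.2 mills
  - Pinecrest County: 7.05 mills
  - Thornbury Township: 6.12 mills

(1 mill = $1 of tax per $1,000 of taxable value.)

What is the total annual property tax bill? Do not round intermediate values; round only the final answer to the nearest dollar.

$18,652

Assessed value = $1,028,100 × 0.82 = $843,042
Taxable value = $843,042 − $50,000 = $793,042
Transit Authority: $793,042 × 0.00515 = $4,084.1663
City of Rookery: $793,042 × 0.0052 = $4,123.8184
Pinecrest County: $793,042 × 0.00705 = $5,590.9461
Thornbury Township: $793,042 × 0.00612 = $4,853.41704
Total = $4,084.1663 + $4,123.8184 + $5,590.9461 + $4,853.41704 = $18,652.34784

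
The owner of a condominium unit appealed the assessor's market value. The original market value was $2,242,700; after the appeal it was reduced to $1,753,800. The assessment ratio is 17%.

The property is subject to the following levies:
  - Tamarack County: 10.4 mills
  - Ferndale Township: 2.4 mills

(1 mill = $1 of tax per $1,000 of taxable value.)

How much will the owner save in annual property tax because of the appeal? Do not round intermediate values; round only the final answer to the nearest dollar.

$1,064

Old assessed value = $2,242,700 × 0.17 = $381,259
New assessed value = $1,753,800 × 0.17 = $298,146
Combined rate = 0.0104 + 0.0024 = 0.0128
Old tax = $381,259 × 0.0128 = $4,880.1152
New tax = $298,146 × 0.0128 = $3,816.2688
Reduction = $4,880.1152 − $3,816.2688 = $1,063.8464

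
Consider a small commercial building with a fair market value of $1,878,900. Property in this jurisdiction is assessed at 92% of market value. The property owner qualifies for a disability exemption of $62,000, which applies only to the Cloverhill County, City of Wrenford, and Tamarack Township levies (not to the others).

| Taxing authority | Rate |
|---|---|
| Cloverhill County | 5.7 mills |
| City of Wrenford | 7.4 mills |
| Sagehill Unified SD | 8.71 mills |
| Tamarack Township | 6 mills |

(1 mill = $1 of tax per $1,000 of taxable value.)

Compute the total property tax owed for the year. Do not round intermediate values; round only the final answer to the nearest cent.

Assessed value = $1,878,900 × 0.92 = $1,728,588
Cloverhill County: ($1,728,588 − $62,000) × 0.0057 = $1,666,588 × 0.0057 = $9,499.5516
City of Wrenford: ($1,728,588 − $62,000) × 0.0074 = $1,666,588 × 0.0074 = $12,332.7512
Sagehill Unified SD: $1,728,588 × 0.00871 = $15,056.00148
Tamarack Township: ($1,728,588 − $62,000) × 0.006 = $1,666,588 × 0.006 = $9,999.528
Total = $46,887.83228

$46,887.83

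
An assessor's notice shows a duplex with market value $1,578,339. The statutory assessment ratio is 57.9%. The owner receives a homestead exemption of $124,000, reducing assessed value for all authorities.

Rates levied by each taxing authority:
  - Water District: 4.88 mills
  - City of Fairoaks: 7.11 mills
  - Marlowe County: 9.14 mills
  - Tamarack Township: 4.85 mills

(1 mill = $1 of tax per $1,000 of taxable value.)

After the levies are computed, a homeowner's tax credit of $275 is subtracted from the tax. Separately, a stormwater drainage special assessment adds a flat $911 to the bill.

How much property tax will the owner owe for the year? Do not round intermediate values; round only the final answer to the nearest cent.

Assessed value = $1,578,339 × 0.579 = $913,858.281
Taxable value = $913,858.281 − $124,000 = $789,858.281
Water District: $789,858.281 × 0.00488 = $3,854.50841128
City of Fairoaks: $789,858.281 × 0.00711 = $5,615.89237791
Marlowe County: $789,858.281 × 0.00914 = $7,219.30468834
Tamarack Township: $789,858.281 × 0.00485 = $3,830.81266285
Levies subtotal = $20,520.51814038
After credit = $20,520.51814038 − $275 = $20,245.51814038
Total = $20,245.51814038 + $911 = $21,156.51814038

$21,156.52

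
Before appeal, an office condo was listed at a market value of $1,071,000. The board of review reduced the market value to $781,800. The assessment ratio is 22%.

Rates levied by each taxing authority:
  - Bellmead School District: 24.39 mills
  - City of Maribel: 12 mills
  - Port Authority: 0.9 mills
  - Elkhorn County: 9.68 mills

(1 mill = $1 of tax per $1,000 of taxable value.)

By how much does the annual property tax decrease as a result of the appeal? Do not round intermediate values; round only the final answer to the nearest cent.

$2,988.42

Old assessed value = $1,071,000 × 0.22 = $235,620
New assessed value = $781,800 × 0.22 = $171,996
Combined rate = 0.02439 + 0.012 + 0.0009 + 0.00968 = 0.04697
Old tax = $235,620 × 0.04697 = $11,067.0714
New tax = $171,996 × 0.04697 = $8,078.65212
Reduction = $11,067.0714 − $8,078.65212 = $2,988.41928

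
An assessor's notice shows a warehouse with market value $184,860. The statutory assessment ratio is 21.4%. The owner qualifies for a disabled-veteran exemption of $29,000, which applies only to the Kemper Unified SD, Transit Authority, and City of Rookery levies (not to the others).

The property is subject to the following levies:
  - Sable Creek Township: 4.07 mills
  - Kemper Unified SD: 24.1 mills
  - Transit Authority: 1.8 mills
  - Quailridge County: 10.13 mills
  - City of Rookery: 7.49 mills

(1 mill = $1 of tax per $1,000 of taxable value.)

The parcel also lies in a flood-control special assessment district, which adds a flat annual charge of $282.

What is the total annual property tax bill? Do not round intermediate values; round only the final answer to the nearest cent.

Assessed value = $184,860 × 0.214 = $39,560.04
Sable Creek Township: $39,560.04 × 0.00407 = $161.0093628
Kemper Unified SD: ($39,560.04 − $29,000) × 0.0241 = $10,560.04 × 0.0241 = $254.496964
Transit Authority: ($39,560.04 − $29,000) × 0.0018 = $10,560.04 × 0.0018 = $19.008072
Quailridge County: $39,560.04 × 0.01013 = $400.7432052
City of Rookery: ($39,560.04 − $29,000) × 0.00749 = $10,560.04 × 0.00749 = $79.0946996
Levies subtotal = $914.3523036
Total = $914.3523036 + $282 = $1,196.3523036

$1,196.35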